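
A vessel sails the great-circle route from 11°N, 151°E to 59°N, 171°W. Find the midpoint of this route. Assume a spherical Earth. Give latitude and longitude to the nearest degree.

≈ 36°N, 164°E

The haversine formula gives a central angle δ ≈ 0.974 rad (55.8°) between the endpoints.
Interpolate at f = 1/2 with slerp weights a = sin((1−f)δ)/sin δ ≈ 0.566, b = sin(fδ)/sin δ ≈ 0.566.
p = a·p₁ + b·p₂ ≈ (-0.774, 0.224, 0.593); φ = arcsin(p_z) ≈ 36.37°, λ = atan2(p_y, p_x) ≈ 163.87°.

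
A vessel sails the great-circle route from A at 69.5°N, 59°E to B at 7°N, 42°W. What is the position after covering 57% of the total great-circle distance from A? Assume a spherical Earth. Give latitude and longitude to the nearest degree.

≈ 42°N, 26°W

From cos δ = sin φ₁ sin φ₂ + cos φ₁ cos φ₂ cos Δλ, the central angle is δ ≈ 1.523 rad (87.3°).
Interpolate at f = 0.57 with slerp weights a = sin((1−f)δ)/sin δ ≈ 0.610, b = sin(fδ)/sin δ ≈ 0.764.
p = a·p₁ + b·p₂ ≈ (0.673, -0.324, 0.664); φ = arcsin(p_z) ≈ 41.62°, λ = atan2(p_y, p_x) ≈ -25.71°.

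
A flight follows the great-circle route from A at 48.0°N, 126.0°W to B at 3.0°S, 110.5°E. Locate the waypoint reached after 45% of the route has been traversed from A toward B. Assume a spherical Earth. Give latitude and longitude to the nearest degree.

≈ 43°N, 158°E

Write both endpoints as unit vectors p₁, p₂ with components (cos φ cos λ, cos φ sin λ, sin φ).
The central angle between the endpoints is δ = arccos(p₁·p₂) ≈ 1.991 rad (114.1°).
Interpolate at f = 0.45 with slerp weights a = sin((1−f)δ)/sin δ ≈ 0.973, b = sin(fδ)/sin δ ≈ 0.855.
p = a·p₁ + b·p₂ ≈ (-0.682, 0.273, 0.679); φ = arcsin(p_z) ≈ 42.74°, λ = atan2(p_y, p_x) ≈ 158.20°.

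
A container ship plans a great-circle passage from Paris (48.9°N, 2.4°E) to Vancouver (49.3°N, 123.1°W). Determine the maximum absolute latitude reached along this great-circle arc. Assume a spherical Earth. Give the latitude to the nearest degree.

The great circle lies in the plane with unit normal n̂ = (p₁ × p₂)/|p₁ × p₂|.
Here n̂_z ≈ -0.369; the vertex latitude is φ_max = arccos|n̂_z| ≈ 68.4°.

≈ 68°N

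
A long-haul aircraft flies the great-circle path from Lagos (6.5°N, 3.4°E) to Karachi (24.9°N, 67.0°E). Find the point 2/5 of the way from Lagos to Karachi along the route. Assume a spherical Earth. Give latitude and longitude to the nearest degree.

≈ 16°N, 27°E

Convert each endpoint to a unit vector on the sphere (x = cos φ cos λ, y = cos φ sin λ, z = sin φ).
The central angle between the endpoints is δ = arccos(p₁·p₂) ≈ 1.106 rad (63.4°).
Interpolate at f = 2/5 with slerp weights a = sin((1−f)δ)/sin δ ≈ 0.689, b = sin(fδ)/sin δ ≈ 0.479.
p = a·p₁ + b·p₂ ≈ (0.853, 0.440, 0.280); φ = arcsin(p_z) ≈ 16.24°, λ = atan2(p_y, p_x) ≈ 27.31°.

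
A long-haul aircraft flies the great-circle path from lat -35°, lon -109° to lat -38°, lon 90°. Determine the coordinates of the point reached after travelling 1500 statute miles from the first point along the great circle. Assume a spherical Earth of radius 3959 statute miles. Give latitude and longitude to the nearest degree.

≈ lat -56°, lon -119°

Write both endpoints as unit vectors p₁, p₂ with components (cos φ cos λ, cos φ sin λ, sin φ).
The central angle between the endpoints is δ = arccos(p₁·p₂) ≈ 1.831 rad (104.9°). The total great-circle distance is δ·R ≈ 1.831 × 3959 ≈ 7249 mi, so the target fraction is f = 1500/7249 ≈ 0.207.
Interpolate at f ≈ 0.207 with slerp weights a = sin((1−f)δ)/sin δ ≈ 1.028, b = sin(fδ)/sin δ ≈ 0.383.
p = a·p₁ + b·p₂ ≈ (-0.274, -0.494, -0.825); φ = arcsin(p_z) ≈ -55.59°, λ = atan2(p_y, p_x) ≈ -119.01°.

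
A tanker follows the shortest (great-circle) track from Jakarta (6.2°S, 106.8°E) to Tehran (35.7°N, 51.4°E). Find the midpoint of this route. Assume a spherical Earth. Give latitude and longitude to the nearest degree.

Convert each endpoint to a unit vector on the sphere (x = cos φ cos λ, y = cos φ sin λ, z = sin φ).
The central angle between the endpoints is δ = arccos(p₁·p₂) ≈ 1.164 rad (66.7°).
Interpolate at f = 1/2 with slerp weights a = sin((1−f)δ)/sin δ ≈ 0.599, b = sin(fδ)/sin δ ≈ 0.599.
p = a·p₁ + b·p₂ ≈ (0.131, 0.950, 0.285); φ = arcsin(p_z) ≈ 16.54°, λ = atan2(p_y, p_x) ≈ 82.13°.

≈ 17°N, 82°E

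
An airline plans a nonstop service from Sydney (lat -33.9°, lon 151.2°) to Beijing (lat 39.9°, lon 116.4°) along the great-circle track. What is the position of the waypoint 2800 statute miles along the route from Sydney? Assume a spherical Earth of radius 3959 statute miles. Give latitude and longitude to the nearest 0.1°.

Convert each endpoint to a unit vector on the sphere (x = cos φ cos λ, y = cos φ sin λ, z = sin φ).
The central angle between the endpoints is δ = arccos(p₁·p₂) ≈ 1.405 rad (80.5°). The total great-circle distance is δ·R ≈ 1.405 × 3959 ≈ 5562 mi, so the target fraction is f = 2800/5562 ≈ 0.503.
Interpolate at f ≈ 0.503 with slerp weights a = sin((1−f)δ)/sin δ ≈ 0.651, b = sin(fδ)/sin δ ≈ 0.659.
p = a·p₁ + b·p₂ ≈ (-0.698, 0.713, 0.059); φ = arcsin(p_z) ≈ 3.40°, λ = atan2(p_y, p_x) ≈ 134.41°.

≈ lat 3.4°, lon 134.4°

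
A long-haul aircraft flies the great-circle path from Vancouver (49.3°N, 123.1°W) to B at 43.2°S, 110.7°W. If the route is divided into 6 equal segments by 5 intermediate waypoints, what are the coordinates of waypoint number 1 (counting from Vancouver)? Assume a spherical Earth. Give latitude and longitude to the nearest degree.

≈ 34°N, 120°W

From cos δ = sin φ₁ sin φ₂ + cos φ₁ cos φ₂ cos Δλ, the central angle is δ ≈ 1.626 rad (93.1°).
Interpolate at f = 1/6 with slerp weights a = sin((1−f)δ)/sin δ ≈ 0.978, b = sin(fδ)/sin δ ≈ 0.268.
p = a·p₁ + b·p₂ ≈ (-0.417, -0.717, 0.558); φ = arcsin(p_z) ≈ 33.93°, λ = atan2(p_y, p_x) ≈ -120.20°.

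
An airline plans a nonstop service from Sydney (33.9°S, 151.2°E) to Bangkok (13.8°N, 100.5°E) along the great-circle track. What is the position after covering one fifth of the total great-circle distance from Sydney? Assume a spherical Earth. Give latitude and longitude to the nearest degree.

The haversine formula gives a central angle δ ≈ 1.184 rad (67.8°) between the endpoints.
Interpolate at f = 1/5 with slerp weights a = sin((1−f)δ)/sin δ ≈ 0.876, b = sin(fδ)/sin δ ≈ 0.253.
p = a·p₁ + b·p₂ ≈ (-0.682, 0.592, -0.428); φ = arcsin(p_z) ≈ -25.37°, λ = atan2(p_y, p_x) ≈ 139.04°.

≈ 25°S, 139°E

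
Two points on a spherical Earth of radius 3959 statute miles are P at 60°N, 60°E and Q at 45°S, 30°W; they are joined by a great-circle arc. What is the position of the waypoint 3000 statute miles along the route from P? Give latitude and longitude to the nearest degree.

≈ 28°N, 16°E

Write both endpoints as unit vectors p₁, p₂ with components (cos φ cos λ, cos φ sin λ, sin φ).
The central angle between the endpoints is δ = arccos(p₁·p₂) ≈ 2.230 rad (127.8°). The total great-circle distance is δ·R ≈ 2.230 × 3959 ≈ 8828 mi, so the target fraction is f = 3000/8828 ≈ 0.340.
Interpolate at f ≈ 0.340 with slerp weights a = sin((1−f)δ)/sin δ ≈ 1.259, b = sin(fδ)/sin δ ≈ 0.869.
p = a·p₁ + b·p₂ ≈ (0.847, 0.238, 0.475); φ = arcsin(p_z) ≈ 28.38°, λ = atan2(p_y, p_x) ≈ 15.67°.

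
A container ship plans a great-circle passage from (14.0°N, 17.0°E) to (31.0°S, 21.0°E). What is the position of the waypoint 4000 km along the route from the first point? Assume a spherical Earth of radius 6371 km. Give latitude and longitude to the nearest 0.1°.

Write both endpoints as unit vectors p₁, p₂ with components (cos φ cos λ, cos φ sin λ, sin φ).
The central angle between the endpoints is δ = arccos(p₁·p₂) ≈ 0.788 rad (45.2°). The total great-circle distance is δ·R ≈ 0.788 × 6371 ≈ 5022 km, so the target fraction is f = 4000/5022 ≈ 0.796.
Interpolate at f ≈ 0.796 with slerp weights a = sin((1−f)δ)/sin δ ≈ 0.225, b = sin(fδ)/sin δ ≈ 0.828.
p = a·p₁ + b·p₂ ≈ (0.872, 0.318, -0.372); φ = arcsin(p_z) ≈ -21.85°, λ = atan2(p_y, p_x) ≈ 20.06°.

≈ (21.8°S, 20.1°E)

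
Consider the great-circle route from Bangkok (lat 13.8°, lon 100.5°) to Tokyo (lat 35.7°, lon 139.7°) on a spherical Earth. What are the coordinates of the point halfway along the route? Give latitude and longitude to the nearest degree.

From cos δ = sin φ₁ sin φ₂ + cos φ₁ cos φ₂ cos Δλ, the central angle is δ ≈ 0.722 rad (41.4°).
Interpolate at f = 1/2 with slerp weights a = sin((1−f)δ)/sin δ ≈ 0.534, b = sin(fδ)/sin δ ≈ 0.534.
p = a·p₁ + b·p₂ ≈ (-0.426, 0.791, 0.439); φ = arcsin(p_z) ≈ 26.06°, λ = atan2(p_y, p_x) ≈ 118.28°.

≈ lat 26°, lon 118°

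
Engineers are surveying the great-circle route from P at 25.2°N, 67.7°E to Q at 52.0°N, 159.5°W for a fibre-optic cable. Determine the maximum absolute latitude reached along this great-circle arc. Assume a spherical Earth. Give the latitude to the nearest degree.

The great circle lies in the plane with unit normal n̂ = (p₁ × p₂)/|p₁ × p₂|.
Here n̂_z ≈ +0.409; the vertex latitude is φ_max = arccos|n̂_z| ≈ 65.9°.
Check via Clairaut: cos φ_max = |cos φ₁| · sin C = cos(25.2°)·sin(26.9°) ≈ 0.409, again giving ≈ 65.9°.

≈ 66°N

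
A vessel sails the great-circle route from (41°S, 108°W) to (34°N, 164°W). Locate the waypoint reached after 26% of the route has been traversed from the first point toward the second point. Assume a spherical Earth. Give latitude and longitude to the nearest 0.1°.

Convert each endpoint to a unit vector on the sphere (x = cos φ cos λ, y = cos φ sin λ, z = sin φ).
The central angle between the endpoints is δ = arccos(p₁·p₂) ≈ 1.588 rad (91.0°).
Interpolate at f = 0.26 with slerp weights a = sin((1−f)δ)/sin δ ≈ 0.923, b = sin(fδ)/sin δ ≈ 0.401.
p = a·p₁ + b·p₂ ≈ (-0.535, -0.754, -0.381); φ = arcsin(p_z) ≈ -22.40°, λ = atan2(p_y, p_x) ≈ -125.35°.

≈ (22.4°S, 125.4°W)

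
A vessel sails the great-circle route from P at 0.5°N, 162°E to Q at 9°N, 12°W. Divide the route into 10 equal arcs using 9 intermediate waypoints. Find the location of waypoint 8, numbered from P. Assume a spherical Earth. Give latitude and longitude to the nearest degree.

Convert each endpoint to a unit vector on the sphere (x = cos φ cos λ, y = cos φ sin λ, z = sin φ).
The central angle between the endpoints is δ = arccos(p₁·p₂) ≈ 2.946 rad (168.8°).
Interpolate at f = 8/10 with slerp weights a = sin((1−f)δ)/sin δ ≈ 2.855, b = sin(fδ)/sin δ ≈ 3.632.
p = a·p₁ + b·p₂ ≈ (0.794, 0.136, 0.593); φ = arcsin(p_z) ≈ 36.37°, λ = atan2(p_y, p_x) ≈ 9.75°.

≈ 36°N, 10°E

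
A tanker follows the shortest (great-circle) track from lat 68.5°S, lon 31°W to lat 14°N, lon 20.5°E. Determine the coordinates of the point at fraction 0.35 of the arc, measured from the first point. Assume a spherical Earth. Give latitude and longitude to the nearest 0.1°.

≈ lat 41.9°S, lon 1.3°E

From cos δ = sin φ₁ sin φ₂ + cos φ₁ cos φ₂ cos Δλ, the central angle is δ ≈ 1.575 rad (90.2°).
Interpolate at f = 0.35 with slerp weights a = sin((1−f)δ)/sin δ ≈ 0.854, b = sin(fδ)/sin δ ≈ 0.524.
p = a·p₁ + b·p₂ ≈ (0.744, 0.017, -0.668); φ = arcsin(p_z) ≈ -41.90°, λ = atan2(p_y, p_x) ≈ 1.29°.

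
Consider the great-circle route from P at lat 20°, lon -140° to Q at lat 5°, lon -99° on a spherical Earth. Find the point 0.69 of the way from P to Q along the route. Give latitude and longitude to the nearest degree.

≈ lat 10°, lon -111°

From cos δ = sin φ₁ sin φ₂ + cos φ₁ cos φ₂ cos Δλ, the central angle is δ ≈ 0.743 rad (42.6°).
Interpolate at f = 0.69 with slerp weights a = sin((1−f)δ)/sin δ ≈ 0.337, b = sin(fδ)/sin δ ≈ 0.725.
p = a·p₁ + b·p₂ ≈ (-0.356, -0.917, 0.179); φ = arcsin(p_z) ≈ 10.29°, λ = atan2(p_y, p_x) ≈ -111.21°.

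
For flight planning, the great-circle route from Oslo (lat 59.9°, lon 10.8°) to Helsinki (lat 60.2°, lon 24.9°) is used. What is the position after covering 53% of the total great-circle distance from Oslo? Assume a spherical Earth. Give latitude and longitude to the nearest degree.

≈ lat 60°, lon 18°

Convert each endpoint to a unit vector on the sphere (x = cos φ cos λ, y = cos φ sin λ, z = sin φ).
The central angle between the endpoints is δ = arccos(p₁·p₂) ≈ 0.123 rad (7.0°).
Interpolate at f = 0.53 with slerp weights a = sin((1−f)δ)/sin δ ≈ 0.471, b = sin(fδ)/sin δ ≈ 0.531.
p = a·p₁ + b·p₂ ≈ (0.471, 0.155, 0.868); φ = arcsin(p_z) ≈ 60.25°, λ = atan2(p_y, p_x) ≈ 18.24°.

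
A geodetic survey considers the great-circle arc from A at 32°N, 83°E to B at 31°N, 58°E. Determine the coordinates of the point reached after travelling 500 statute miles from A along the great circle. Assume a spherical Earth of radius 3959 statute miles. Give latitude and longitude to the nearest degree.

≈ 32°N, 74°E

The haversine formula gives a central angle δ ≈ 0.372 rad (21.3°) between the endpoints. The total great-circle distance is δ·R ≈ 0.372 × 3959 ≈ 1471 mi, so the target fraction is f = 500/1471 ≈ 0.340.
Interpolate at f ≈ 0.340 with slerp weights a = sin((1−f)δ)/sin δ ≈ 0.669, b = sin(fδ)/sin δ ≈ 0.347.
p = a·p₁ + b·p₂ ≈ (0.227, 0.815, 0.533); φ = arcsin(p_z) ≈ 32.21°, λ = atan2(p_y, p_x) ≈ 74.46°.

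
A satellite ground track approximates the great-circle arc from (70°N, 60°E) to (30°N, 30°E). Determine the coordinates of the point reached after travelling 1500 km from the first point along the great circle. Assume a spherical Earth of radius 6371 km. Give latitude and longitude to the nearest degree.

Convert each endpoint to a unit vector on the sphere (x = cos φ cos λ, y = cos φ sin λ, z = sin φ).
The central angle between the endpoints is δ = arccos(p₁·p₂) ≈ 0.758 rad (43.4°). The total great-circle distance is δ·R ≈ 0.758 × 6371 ≈ 4828 km, so the target fraction is f = 1500/4828 ≈ 0.311.
Interpolate at f ≈ 0.311 with slerp weights a = sin((1−f)δ)/sin δ ≈ 0.726, b = sin(fδ)/sin δ ≈ 0.339.
p = a·p₁ + b·p₂ ≈ (0.379, 0.362, 0.852); φ = arcsin(p_z) ≈ 58.41°, λ = atan2(p_y, p_x) ≈ 43.71°.

≈ (58°N, 44°E)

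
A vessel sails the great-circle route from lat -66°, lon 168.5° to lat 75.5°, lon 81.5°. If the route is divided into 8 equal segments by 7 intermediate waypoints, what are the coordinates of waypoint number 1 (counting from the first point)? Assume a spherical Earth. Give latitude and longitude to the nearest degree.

The haversine formula gives a central angle δ ≈ 2.645 rad (151.5°) between the endpoints.
Interpolate at f = 1/8 with slerp weights a = sin((1−f)δ)/sin δ ≈ 1.545, b = sin(fδ)/sin δ ≈ 0.681.
p = a·p₁ + b·p₂ ≈ (-0.590, 0.294, -0.752); φ = arcsin(p_z) ≈ -48.74°, λ = atan2(p_y, p_x) ≈ 153.54°.

≈ lat -49°, lon 154°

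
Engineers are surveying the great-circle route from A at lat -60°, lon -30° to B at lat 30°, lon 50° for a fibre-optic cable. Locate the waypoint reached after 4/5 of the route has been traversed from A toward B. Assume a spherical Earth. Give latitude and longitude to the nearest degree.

Convert each endpoint to a unit vector on the sphere (x = cos φ cos λ, y = cos φ sin λ, z = sin φ).
The central angle between the endpoints is δ = arccos(p₁·p₂) ≈ 1.937 rad (111.0°).
Interpolate at f = 4/5 with slerp weights a = sin((1−f)δ)/sin δ ≈ 0.405, b = sin(fδ)/sin δ ≈ 1.071.
p = a·p₁ + b·p₂ ≈ (0.771, 0.609, 0.185); φ = arcsin(p_z) ≈ 10.66°, λ = atan2(p_y, p_x) ≈ 38.31°.

≈ lat 11°, lon 38°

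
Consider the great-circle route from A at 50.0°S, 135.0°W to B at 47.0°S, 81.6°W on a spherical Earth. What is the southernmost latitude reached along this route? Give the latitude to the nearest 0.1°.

The great circle lies in the plane with unit normal n̂ = (p₁ × p₂)/|p₁ × p₂|.
Here n̂_z ≈ +0.617; the vertex latitude is φ_max = arccos|n̂_z| ≈ 51.9°.
Check via Clairaut: cos φ_max = |cos φ₁| · sin C = cos(50.0°)·sin(106.2°) ≈ 0.617, again giving ≈ 51.9°.

≈ 51.9°S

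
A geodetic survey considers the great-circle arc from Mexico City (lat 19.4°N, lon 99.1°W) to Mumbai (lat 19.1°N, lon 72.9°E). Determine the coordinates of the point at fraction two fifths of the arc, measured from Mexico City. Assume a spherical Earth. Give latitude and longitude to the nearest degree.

Convert each endpoint to a unit vector on the sphere (x = cos φ cos λ, y = cos φ sin λ, z = sin φ).
The central angle between the endpoints is δ = arccos(p₁·p₂) ≈ 2.456 rad (140.7°).
Interpolate at f = 2/5 with slerp weights a = sin((1−f)δ)/sin δ ≈ 1.572, b = sin(fδ)/sin δ ≈ 1.313.
p = a·p₁ + b·p₂ ≈ (0.131, -0.277, 0.952); φ = arcsin(p_z) ≈ 72.15°, λ = atan2(p_y, p_x) ≈ -64.81°.

≈ lat 72°N, lon 65°W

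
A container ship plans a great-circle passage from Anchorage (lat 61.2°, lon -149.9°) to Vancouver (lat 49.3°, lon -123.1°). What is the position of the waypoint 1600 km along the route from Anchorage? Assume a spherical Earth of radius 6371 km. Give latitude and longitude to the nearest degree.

From cos δ = sin φ₁ sin φ₂ + cos φ₁ cos φ₂ cos Δλ, the central angle is δ ≈ 0.334 rad (19.1°). The total great-circle distance is δ·R ≈ 0.334 × 6371 ≈ 2127 km, so the target fraction is f = 1600/2127 ≈ 0.752.
Interpolate at f ≈ 0.752 with slerp weights a = sin((1−f)δ)/sin δ ≈ 0.252, b = sin(fδ)/sin δ ≈ 0.758.
p = a·p₁ + b·p₂ ≈ (-0.375, -0.475, 0.796); φ = arcsin(p_z) ≈ 52.74°, λ = atan2(p_y, p_x) ≈ -128.29°.

≈ lat 53°, lon -128°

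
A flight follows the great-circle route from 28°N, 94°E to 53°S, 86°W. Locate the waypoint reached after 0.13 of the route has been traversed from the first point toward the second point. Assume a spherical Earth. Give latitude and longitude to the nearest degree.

≈ 8°N, 94°E

Write both endpoints as unit vectors p₁, p₂ with components (cos φ cos λ, cos φ sin λ, sin φ).
The central angle between the endpoints is δ = arccos(p₁·p₂) ≈ 2.705 rad (155.0°).
Interpolate at f = 0.13 with slerp weights a = sin((1−f)δ)/sin δ ≈ 1.678, b = sin(fδ)/sin δ ≈ 0.815.
p = a·p₁ + b·p₂ ≈ (-0.069, 0.988, 0.137); φ = arcsin(p_z) ≈ 7.85°, λ = atan2(p_y, p_x) ≈ 94.00°.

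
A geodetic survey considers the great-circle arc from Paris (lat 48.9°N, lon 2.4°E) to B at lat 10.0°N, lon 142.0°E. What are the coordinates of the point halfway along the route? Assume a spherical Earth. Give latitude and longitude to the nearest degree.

≈ lat 55°N, lon 101°E

Convert each endpoint to a unit vector on the sphere (x = cos φ cos λ, y = cos φ sin λ, z = sin φ).
The central angle between the endpoints is δ = arccos(p₁·p₂) ≈ 1.941 rad (111.2°).
Interpolate at f = 1/2 with slerp weights a = sin((1−f)δ)/sin δ ≈ 0.885, b = sin(fδ)/sin δ ≈ 0.885.
p = a·p₁ + b·p₂ ≈ (-0.106, 0.561, 0.821); φ = arcsin(p_z) ≈ 55.18°, λ = atan2(p_y, p_x) ≈ 100.65°.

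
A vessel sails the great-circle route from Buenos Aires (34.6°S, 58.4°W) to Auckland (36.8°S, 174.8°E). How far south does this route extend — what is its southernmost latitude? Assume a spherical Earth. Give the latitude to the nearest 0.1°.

The great circle lies in the plane with unit normal n̂ = (p₁ × p₂)/|p₁ × p₂|.
Here n̂_z ≈ -0.529; the vertex latitude is φ_max = arccos|n̂_z| ≈ 58.1°.
Check via Clairaut: cos φ_max = |cos φ₁| · sin C = cos(34.6°)·sin(140.0°) ≈ 0.529, again giving ≈ 58.1°.

≈ 58.1°S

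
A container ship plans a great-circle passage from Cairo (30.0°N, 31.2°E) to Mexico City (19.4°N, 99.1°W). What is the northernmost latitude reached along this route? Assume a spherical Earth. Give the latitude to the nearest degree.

The great circle lies in the plane with unit normal n̂ = (p₁ × p₂)/|p₁ × p₂|.
Here n̂_z ≈ -0.668; the vertex latitude is φ_max = arccos|n̂_z| ≈ 48.1°.

≈ 48°N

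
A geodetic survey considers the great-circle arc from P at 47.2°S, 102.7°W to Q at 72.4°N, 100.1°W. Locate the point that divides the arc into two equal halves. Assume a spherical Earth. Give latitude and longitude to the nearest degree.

≈ 13°N, 102°W

Write both endpoints as unit vectors p₁, p₂ with components (cos φ cos λ, cos φ sin λ, sin φ).
The central angle between the endpoints is δ = arccos(p₁·p₂) ≈ 2.088 rad (119.6°).
Interpolate at f = 1/2 with slerp weights a = sin((1−f)δ)/sin δ ≈ 0.994, b = sin(fδ)/sin δ ≈ 0.994.
p = a·p₁ + b·p₂ ≈ (-0.201, -0.955, 0.218); φ = arcsin(p_z) ≈ 12.60°, λ = atan2(p_y, p_x) ≈ -101.90°.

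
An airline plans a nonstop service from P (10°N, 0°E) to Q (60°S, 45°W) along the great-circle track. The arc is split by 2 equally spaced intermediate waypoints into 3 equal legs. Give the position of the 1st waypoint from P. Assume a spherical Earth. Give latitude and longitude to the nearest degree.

≈ (14°S, 9°W)

Write both endpoints as unit vectors p₁, p₂ with components (cos φ cos λ, cos φ sin λ, sin φ).
The central angle between the endpoints is δ = arccos(p₁·p₂) ≈ 1.372 rad (78.6°).
Interpolate at f = 1/3 with slerp weights a = sin((1−f)δ)/sin δ ≈ 0.808, b = sin(fδ)/sin δ ≈ 0.450.
p = a·p₁ + b·p₂ ≈ (0.955, -0.159, -0.250); φ = arcsin(p_z) ≈ -14.46°, λ = atan2(p_y, p_x) ≈ -9.46°.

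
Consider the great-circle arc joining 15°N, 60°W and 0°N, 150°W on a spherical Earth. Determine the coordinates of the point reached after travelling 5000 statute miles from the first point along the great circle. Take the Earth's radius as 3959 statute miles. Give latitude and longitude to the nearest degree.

≈ 4°N, 133°W

From cos δ = sin φ₁ sin φ₂ + cos φ₁ cos φ₂ cos Δλ, the central angle is δ ≈ 1.571 rad (90.0°). The total great-circle distance is δ·R ≈ 1.571 × 3959 ≈ 6219 mi, so the target fraction is f = 5000/6219 ≈ 0.804.
Interpolate at f ≈ 0.804 with slerp weights a = sin((1−f)δ)/sin δ ≈ 0.303, b = sin(fδ)/sin δ ≈ 0.953.
p = a·p₁ + b·p₂ ≈ (-0.679, -0.730, 0.078); φ = arcsin(p_z) ≈ 4.50°, λ = atan2(p_y, p_x) ≈ -132.93°.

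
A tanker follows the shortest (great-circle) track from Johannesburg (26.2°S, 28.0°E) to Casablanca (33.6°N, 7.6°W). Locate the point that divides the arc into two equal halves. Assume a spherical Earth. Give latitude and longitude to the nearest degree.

From cos δ = sin φ₁ sin φ₂ + cos φ₁ cos φ₂ cos Δλ, the central angle is δ ≈ 1.199 rad (68.7°).
Interpolate at f = 1/2 with slerp weights a = sin((1−f)δ)/sin δ ≈ 0.606, b = sin(fδ)/sin δ ≈ 0.606.
p = a·p₁ + b·p₂ ≈ (0.980, 0.188, 0.068); φ = arcsin(p_z) ≈ 3.89°, λ = atan2(p_y, p_x) ≈ 10.88°.

≈ 4°N, 11°E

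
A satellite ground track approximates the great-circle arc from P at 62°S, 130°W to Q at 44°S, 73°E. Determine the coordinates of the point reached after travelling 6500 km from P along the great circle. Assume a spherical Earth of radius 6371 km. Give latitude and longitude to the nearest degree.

≈ 58°S, 78°E

Convert each endpoint to a unit vector on the sphere (x = cos φ cos λ, y = cos φ sin λ, z = sin φ).
The central angle between the endpoints is δ = arccos(p₁·p₂) ≈ 1.263 rad (72.4°). The total great-circle distance is δ·R ≈ 1.263 × 6371 ≈ 8050 km, so the target fraction is f = 6500/8050 ≈ 0.807.
Interpolate at f ≈ 0.807 with slerp weights a = sin((1−f)δ)/sin δ ≈ 0.253, b = sin(fδ)/sin δ ≈ 0.894.
p = a·p₁ + b·p₂ ≈ (0.112, 0.524, -0.844); φ = arcsin(p_z) ≈ -57.59°, λ = atan2(p_y, p_x) ≈ 77.96°.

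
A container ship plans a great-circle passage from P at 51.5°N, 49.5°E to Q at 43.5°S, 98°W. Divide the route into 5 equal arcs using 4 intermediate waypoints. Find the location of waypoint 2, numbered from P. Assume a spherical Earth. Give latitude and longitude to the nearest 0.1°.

Convert each endpoint to a unit vector on the sphere (x = cos φ cos λ, y = cos φ sin λ, z = sin φ).
The central angle between the endpoints is δ = arccos(p₁·p₂) ≈ 2.738 rad (156.9°).
Interpolate at f = 2/5 with slerp weights a = sin((1−f)δ)/sin δ ≈ 2.538, b = sin(fδ)/sin δ ≈ 2.262.
p = a·p₁ + b·p₂ ≈ (0.798, -0.423, 0.429); φ = arcsin(p_z) ≈ 25.42°, λ = atan2(p_y, p_x) ≈ -27.96°.

≈ 25.4°N, 28.0°W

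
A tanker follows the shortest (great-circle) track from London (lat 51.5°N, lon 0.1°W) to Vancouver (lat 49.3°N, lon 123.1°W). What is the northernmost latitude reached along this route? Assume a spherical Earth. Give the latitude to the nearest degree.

≈ 68°N

The great circle lies in the plane with unit normal n̂ = (p₁ × p₂)/|p₁ × p₂|.
Here n̂_z ≈ -0.367; the vertex latitude is φ_max = arccos|n̂_z| ≈ 68.5°.
Check via Clairaut: cos φ_max = |cos φ₁| · sin C = cos(51.5°)·sin(36.1°) ≈ 0.367, again giving ≈ 68.5°.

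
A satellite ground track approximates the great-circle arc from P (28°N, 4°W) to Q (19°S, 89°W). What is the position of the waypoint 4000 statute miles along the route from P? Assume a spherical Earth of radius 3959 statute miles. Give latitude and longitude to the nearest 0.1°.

≈ (0.3°N, 57.2°W)

Write both endpoints as unit vectors p₁, p₂ with components (cos φ cos λ, cos φ sin λ, sin φ).
The central angle between the endpoints is δ = arccos(p₁·p₂) ≈ 1.651 rad (94.6°). The total great-circle distance is δ·R ≈ 1.651 × 3959 ≈ 6536 mi, so the target fraction is f = 4000/6536 ≈ 0.612.
Interpolate at f ≈ 0.612 with slerp weights a = sin((1−f)δ)/sin δ ≈ 0.600, b = sin(fδ)/sin δ ≈ 0.850.
p = a·p₁ + b·p₂ ≈ (0.542, -0.840, 0.005); φ = arcsin(p_z) ≈ 0.28°, λ = atan2(p_y, p_x) ≈ -57.17°.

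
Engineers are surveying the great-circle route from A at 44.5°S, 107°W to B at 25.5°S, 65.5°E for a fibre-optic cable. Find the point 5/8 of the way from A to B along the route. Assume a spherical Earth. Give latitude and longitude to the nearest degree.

≈ 66°S, 56°E

The haversine formula gives a central angle δ ≈ 1.914 rad (109.7°) between the endpoints.
Interpolate at f = 5/8 with slerp weights a = sin((1−f)δ)/sin δ ≈ 0.698, b = sin(fδ)/sin δ ≈ 0.988.
p = a·p₁ + b·p₂ ≈ (0.224, 0.335, -0.915); φ = arcsin(p_z) ≈ -66.21°, λ = atan2(p_y, p_x) ≈ 56.22°.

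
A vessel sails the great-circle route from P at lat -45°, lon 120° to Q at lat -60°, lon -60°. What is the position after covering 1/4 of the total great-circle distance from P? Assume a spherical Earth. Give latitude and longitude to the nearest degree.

Write both endpoints as unit vectors p₁, p₂ with components (cos φ cos λ, cos φ sin λ, sin φ).
The central angle between the endpoints is δ = arccos(p₁·p₂) ≈ 1.309 rad (75.0°).
Interpolate at f = 1/4 with slerp weights a = sin((1−f)δ)/sin δ ≈ 0.861, b = sin(fδ)/sin δ ≈ 0.333.
p = a·p₁ + b·p₂ ≈ (-0.221, 0.383, -0.897); φ = arcsin(p_z) ≈ -63.75°, λ = atan2(p_y, p_x) ≈ 120.00°.

≈ lat -64°, lon 120°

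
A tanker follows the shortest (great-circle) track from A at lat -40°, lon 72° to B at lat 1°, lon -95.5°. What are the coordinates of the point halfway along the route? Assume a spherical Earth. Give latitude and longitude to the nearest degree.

≈ lat -64°, lon -62°

Write both endpoints as unit vectors p₁, p₂ with components (cos φ cos λ, cos φ sin λ, sin φ).
The central angle between the endpoints is δ = arccos(p₁·p₂) ≈ 2.433 rad (139.4°).
Interpolate at f = 1/2 with slerp weights a = sin((1−f)δ)/sin δ ≈ 1.440, b = sin(fδ)/sin δ ≈ 1.440.
p = a·p₁ + b·p₂ ≈ (0.203, -0.384, -0.901); φ = arcsin(p_z) ≈ -64.25°, λ = atan2(p_y, p_x) ≈ -62.15°.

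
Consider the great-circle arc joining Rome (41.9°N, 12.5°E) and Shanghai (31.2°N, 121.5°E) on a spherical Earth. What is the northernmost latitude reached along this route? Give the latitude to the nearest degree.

≈ 53°N

The great circle lies in the plane with unit normal n̂ = (p₁ × p₂)/|p₁ × p₂|.
Here n̂_z ≈ +0.608; the vertex latitude is φ_max = arccos|n̂_z| ≈ 52.6°.
Check via Clairaut: cos φ_max = |cos φ₁| · sin C = cos(41.9°)·sin(54.8°) ≈ 0.608, again giving ≈ 52.6°.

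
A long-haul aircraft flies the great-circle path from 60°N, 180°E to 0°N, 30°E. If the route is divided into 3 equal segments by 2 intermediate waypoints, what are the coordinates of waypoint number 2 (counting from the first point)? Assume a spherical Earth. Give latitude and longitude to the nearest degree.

Convert each endpoint to a unit vector on the sphere (x = cos φ cos λ, y = cos φ sin λ, z = sin φ).
The central angle between the endpoints is δ = arccos(p₁·p₂) ≈ 2.019 rad (115.7°).
Interpolate at f = 2/3 with slerp weights a = sin((1−f)δ)/sin δ ≈ 0.691, b = sin(fδ)/sin δ ≈ 1.081.
p = a·p₁ + b·p₂ ≈ (0.591, 0.541, 0.599); φ = arcsin(p_z) ≈ 36.78°, λ = atan2(p_y, p_x) ≈ 42.46°.

≈ 37°N, 42°E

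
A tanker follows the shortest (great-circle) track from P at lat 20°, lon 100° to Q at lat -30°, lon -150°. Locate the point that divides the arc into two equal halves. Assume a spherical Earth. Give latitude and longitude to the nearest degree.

≈ lat -9°, lon 152°

From cos δ = sin φ₁ sin φ₂ + cos φ₁ cos φ₂ cos Δλ, the central angle is δ ≈ 2.037 rad (116.7°).
Interpolate at f = 1/2 with slerp weights a = sin((1−f)δ)/sin δ ≈ 0.953, b = sin(fδ)/sin δ ≈ 0.953.
p = a·p₁ + b·p₂ ≈ (-0.870, 0.469, -0.151); φ = arcsin(p_z) ≈ -8.66°, λ = atan2(p_y, p_x) ≈ 151.67°.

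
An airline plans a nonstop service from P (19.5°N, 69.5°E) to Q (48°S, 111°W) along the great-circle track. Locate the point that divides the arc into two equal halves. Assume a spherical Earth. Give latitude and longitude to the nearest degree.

From cos δ = sin φ₁ sin φ₂ + cos φ₁ cos φ₂ cos Δλ, the central angle is δ ≈ 2.644 rad (151.5°).
Interpolate at f = 1/2 with slerp weights a = sin((1−f)δ)/sin δ ≈ 2.031, b = sin(fδ)/sin δ ≈ 2.031.
p = a·p₁ + b·p₂ ≈ (0.183, 0.525, -0.831); φ = arcsin(p_z) ≈ -56.24°, λ = atan2(p_y, p_x) ≈ 70.72°.

≈ (56°S, 71°E)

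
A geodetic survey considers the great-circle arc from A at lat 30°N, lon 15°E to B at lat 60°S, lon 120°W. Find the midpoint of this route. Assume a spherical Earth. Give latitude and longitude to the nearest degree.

≈ lat 30°S, lon 20°W

Write both endpoints as unit vectors p₁, p₂ with components (cos φ cos λ, cos φ sin λ, sin φ).
The central angle between the endpoints is δ = arccos(p₁·p₂) ≈ 2.403 rad (137.7°).
Interpolate at f = 1/2 with slerp weights a = sin((1−f)δ)/sin δ ≈ 1.385, b = sin(fδ)/sin δ ≈ 1.385.
p = a·p₁ + b·p₂ ≈ (0.812, -0.289, -0.507); φ = arcsin(p_z) ≈ -30.45°, λ = atan2(p_y, p_x) ≈ -19.60°.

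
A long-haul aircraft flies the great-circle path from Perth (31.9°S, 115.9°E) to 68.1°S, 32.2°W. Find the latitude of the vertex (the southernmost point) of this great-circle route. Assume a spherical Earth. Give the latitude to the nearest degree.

The great circle lies in the plane with unit normal n̂ = (p₁ × p₂)/|p₁ × p₂|.
Here n̂_z ≈ -0.172; the vertex latitude is φ_max = arccos|n̂_z| ≈ 80.1°.
Check via Clairaut: cos φ_max = |cos φ₁| · sin C = cos(31.9°)·sin(168.3°) ≈ 0.172, again giving ≈ 80.1°.

≈ 80°S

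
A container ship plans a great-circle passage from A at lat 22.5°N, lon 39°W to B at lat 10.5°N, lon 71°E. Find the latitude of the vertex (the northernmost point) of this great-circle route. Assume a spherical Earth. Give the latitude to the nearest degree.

The great circle lies in the plane with unit normal n̂ = (p₁ × p₂)/|p₁ × p₂|.
Here n̂_z ≈ +0.880; the vertex latitude is φ_max = arccos|n̂_z| ≈ 28.4°.
Check via Clairaut: cos φ_max = |cos φ₁| · sin C = cos(22.5°)·sin(72.2°) ≈ 0.880, again giving ≈ 28.4°.

≈ 28°N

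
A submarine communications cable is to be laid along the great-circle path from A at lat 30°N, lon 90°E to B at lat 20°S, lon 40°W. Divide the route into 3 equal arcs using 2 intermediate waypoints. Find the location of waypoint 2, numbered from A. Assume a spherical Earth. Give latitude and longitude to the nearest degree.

≈ lat 1°N, lon 0°E

Write both endpoints as unit vectors p₁, p₂ with components (cos φ cos λ, cos φ sin λ, sin φ).
The central angle between the endpoints is δ = arccos(p₁·p₂) ≈ 2.338 rad (134.0°).
Interpolate at f = 2/3 with slerp weights a = sin((1−f)δ)/sin δ ≈ 0.976, b = sin(fδ)/sin δ ≈ 1.389.
p = a·p₁ + b·p₂ ≈ (1.000, 0.006, 0.013); φ = arcsin(p_z) ≈ 0.75°, λ = atan2(p_y, p_x) ≈ 0.37°.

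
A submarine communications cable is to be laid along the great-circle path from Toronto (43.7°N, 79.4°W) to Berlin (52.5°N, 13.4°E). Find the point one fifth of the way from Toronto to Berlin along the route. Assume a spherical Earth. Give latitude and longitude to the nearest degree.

≈ (51°N, 66°W)

The haversine formula gives a central angle δ ≈ 1.016 rad (58.2°) between the endpoints.
Interpolate at f = 1/5 with slerp weights a = sin((1−f)δ)/sin δ ≈ 0.854, b = sin(fδ)/sin δ ≈ 0.237.
p = a·p₁ + b·p₂ ≈ (0.254, -0.574, 0.779); φ = arcsin(p_z) ≈ 51.14°, λ = atan2(p_y, p_x) ≈ -66.10°.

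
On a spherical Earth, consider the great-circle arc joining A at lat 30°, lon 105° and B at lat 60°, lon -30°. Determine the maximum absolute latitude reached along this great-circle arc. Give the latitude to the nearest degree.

The great circle lies in the plane with unit normal n̂ = (p₁ × p₂)/|p₁ × p₂|.
Here n̂_z ≈ -0.309; the vertex latitude is φ_max = arccos|n̂_z| ≈ 72.0°.
Check via Clairaut: cos φ_max = |cos φ₁| · sin C = cos(30.0°)·sin(20.9°) ≈ 0.309, again giving ≈ 72.0°.

≈ 72°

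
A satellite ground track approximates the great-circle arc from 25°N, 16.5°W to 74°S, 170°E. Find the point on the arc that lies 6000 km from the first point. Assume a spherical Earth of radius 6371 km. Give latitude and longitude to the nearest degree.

≈ 29°S, 19°W

Convert each endpoint to a unit vector on the sphere (x = cos φ cos λ, y = cos φ sin λ, z = sin φ).
The central angle between the endpoints is δ = arccos(p₁·p₂) ≈ 2.284 rad (130.9°). The total great-circle distance is δ·R ≈ 2.284 × 6371 ≈ 14553 km, so the target fraction is f = 6000/14553 ≈ 0.412.
Interpolate at f ≈ 0.412 with slerp weights a = sin((1−f)δ)/sin δ ≈ 1.288, b = sin(fδ)/sin δ ≈ 1.069.
p = a·p₁ + b·p₂ ≈ (0.829, -0.280, -0.484); φ = arcsin(p_z) ≈ -28.92°, λ = atan2(p_y, p_x) ≈ -18.68°.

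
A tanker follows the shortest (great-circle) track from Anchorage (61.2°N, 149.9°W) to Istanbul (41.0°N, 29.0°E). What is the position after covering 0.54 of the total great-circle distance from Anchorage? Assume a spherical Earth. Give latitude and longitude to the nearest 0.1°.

≈ 76.8°N, 27.6°E

From cos δ = sin φ₁ sin φ₂ + cos φ₁ cos φ₂ cos Δλ, the central angle is δ ≈ 1.358 rad (77.8°).
Interpolate at f = 0.54 with slerp weights a = sin((1−f)δ)/sin δ ≈ 0.598, b = sin(fδ)/sin δ ≈ 0.685.
p = a·p₁ + b·p₂ ≈ (0.203, 0.106, 0.974); φ = arcsin(p_z) ≈ 76.78°, λ = atan2(p_y, p_x) ≈ 27.61°.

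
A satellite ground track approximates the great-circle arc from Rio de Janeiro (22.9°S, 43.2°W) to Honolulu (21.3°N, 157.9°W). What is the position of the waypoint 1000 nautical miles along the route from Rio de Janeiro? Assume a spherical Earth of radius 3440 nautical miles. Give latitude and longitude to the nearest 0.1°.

≈ (18.5°S, 60.4°W)

Write both endpoints as unit vectors p₁, p₂ with components (cos φ cos λ, cos φ sin λ, sin φ).
The central angle between the endpoints is δ = arccos(p₁·p₂) ≈ 2.094 rad (120.0°). The total great-circle distance is δ·R ≈ 2.094 × 3440 ≈ 7205 nmi, so the target fraction is f = 1000/7205 ≈ 0.139.
Interpolate at f ≈ 0.139 with slerp weights a = sin((1−f)δ)/sin δ ≈ 1.124, b = sin(fδ)/sin δ ≈ 0.331.
p = a·p₁ + b·p₂ ≈ (0.469, -0.824, -0.317); φ = arcsin(p_z) ≈ -18.48°, λ = atan2(p_y, p_x) ≈ -60.38°.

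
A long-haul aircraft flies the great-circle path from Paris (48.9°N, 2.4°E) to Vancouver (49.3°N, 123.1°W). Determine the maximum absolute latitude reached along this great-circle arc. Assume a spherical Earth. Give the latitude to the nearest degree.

The great circle lies in the plane with unit normal n̂ = (p₁ × p₂)/|p₁ × p₂|.
Here n̂_z ≈ -0.369; the vertex latitude is φ_max = arccos|n̂_z| ≈ 68.4°.

≈ 68°N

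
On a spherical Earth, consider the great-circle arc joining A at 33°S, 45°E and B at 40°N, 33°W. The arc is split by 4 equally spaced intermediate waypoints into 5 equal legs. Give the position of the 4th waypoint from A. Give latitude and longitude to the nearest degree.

Write both endpoints as unit vectors p₁, p₂ with components (cos φ cos λ, cos φ sin λ, sin φ).
The central angle between the endpoints is δ = arccos(p₁·p₂) ≈ 1.789 rad (102.5°).
Interpolate at f = 4/5 with slerp weights a = sin((1−f)δ)/sin δ ≈ 0.359, b = sin(fδ)/sin δ ≈ 1.014.
p = a·p₁ + b·p₂ ≈ (0.864, -0.210, 0.457); φ = arcsin(p_z) ≈ 27.17°, λ = atan2(p_y, p_x) ≈ -13.68°.

≈ 27°N, 14°W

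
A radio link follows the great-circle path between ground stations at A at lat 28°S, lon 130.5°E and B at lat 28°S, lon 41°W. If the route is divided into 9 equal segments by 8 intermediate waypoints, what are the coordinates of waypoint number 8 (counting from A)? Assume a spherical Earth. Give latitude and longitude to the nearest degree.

Convert each endpoint to a unit vector on the sphere (x = cos φ cos λ, y = cos φ sin λ, z = sin φ).
The central angle between the endpoints is δ = arccos(p₁·p₂) ≈ 2.154 rad (123.4°).
Interpolate at f = 8/9 with slerp weights a = sin((1−f)δ)/sin δ ≈ 0.284, b = sin(fδ)/sin δ ≈ 1.128.
p = a·p₁ + b·p₂ ≈ (0.589, -0.463, -0.663); φ = arcsin(p_z) ≈ -41.52°, λ = atan2(p_y, p_x) ≈ -38.16°.

≈ lat 42°S, lon 38°W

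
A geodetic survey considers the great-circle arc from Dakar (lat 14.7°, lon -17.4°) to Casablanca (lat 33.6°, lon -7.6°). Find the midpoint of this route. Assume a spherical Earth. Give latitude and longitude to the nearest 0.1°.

≈ lat 24.2°, lon -12.9°

Convert each endpoint to a unit vector on the sphere (x = cos φ cos λ, y = cos φ sin λ, z = sin φ).
The central angle between the endpoints is δ = arccos(p₁·p₂) ≈ 0.364 rad (20.9°).
Interpolate at f = 1/2 with slerp weights a = sin((1−f)δ)/sin δ ≈ 0.508, b = sin(fδ)/sin δ ≈ 0.508.
p = a·p₁ + b·p₂ ≈ (0.889, -0.203, 0.410); φ = arcsin(p_z) ≈ 24.23°, λ = atan2(p_y, p_x) ≈ -12.87°.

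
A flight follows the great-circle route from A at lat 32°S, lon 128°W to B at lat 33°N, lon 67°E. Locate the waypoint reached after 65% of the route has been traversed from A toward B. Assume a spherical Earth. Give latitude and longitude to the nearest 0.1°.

Convert each endpoint to a unit vector on the sphere (x = cos φ cos λ, y = cos φ sin λ, z = sin φ).
The central angle between the endpoints is δ = arccos(p₁·p₂) ≈ 2.920 rad (167.3°).
Interpolate at f = 0.65 with slerp weights a = sin((1−f)δ)/sin δ ≈ 3.887, b = sin(fδ)/sin δ ≈ 4.314.
p = a·p₁ + b·p₂ ≈ (-0.616, 0.733, 0.290); φ = arcsin(p_z) ≈ 16.84°, λ = atan2(p_y, p_x) ≈ 130.05°.

≈ lat 16.8°N, lon 130.0°E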